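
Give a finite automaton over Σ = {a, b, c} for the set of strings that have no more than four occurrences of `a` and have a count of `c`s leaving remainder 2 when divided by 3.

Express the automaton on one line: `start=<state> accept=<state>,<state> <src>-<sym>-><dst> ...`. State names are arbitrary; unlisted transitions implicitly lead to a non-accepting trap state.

Handle the two conditions separately and then intersect. One (6 states) tracks the count of `a`s, saturating at 5; the other (3 states) tracks the count of `c`s modulo 3. Each combined state is a pair, one component from each; accept when both components accept.
With 18 states:
          a    b    c  
>  S0     S1   S0   S2 
   S1     S3   S1   S4 
   S2     S4   S2   S5 
   S3     S6   S3   S7 
   S4     S7   S4   S8 
 * S5     S8   S5   S0 
   S6     S9   S6  S10 
   S7    S10   S7  S11 
 * S8    S11   S8   S1 
   S9    S12   S9  S13 
   S10   S13  S10  S14 
 * S11   S14  S11   S3 
   S12   S12  S12  S15 
   S13   S15  S13  S16 
 * S14   S16  S14   S6 
   S15   S15  S15  S17 
 * S16   S17  S16   S9 
   S17   S17  S17  S12 
(> = start, * = accepting)

start=S0 accept=S5,S8,S11,S14,S16 S0-a->S1 S0-b->S0 S0-c->S2 S1-a->S3 S1-b->S1 S1-c->S4 S2-a->S4 S2-b->S2 S2-c->S5 S3-a->S6 S3-b->S3 S3-c->S7 S4-a->S7 S4-b->S4 S4-c->S8 S5-a->S8 S5-b->S5 S5-c->S0 S6-a->S9 S6-b->S6 S6-c->S10 S7-a->S10 S7-b->S7 S7-c->S11 S8-a->S11 S8-b->S8 S8-c->S1 S9-a->S12 S9-b->S9 S9-c->S13 S10-a->S13 S10-b->S10 S10-c->S14 S11-a->S14 S11-b->S11 S11-c->S3 S12-a->S12 S12-b->S12 S12-c->S15 S13-a->S15 S13-b->S13 S13-c->S16 S14-a->S16 S14-b->S14 S14-c->S6 S15-a->S15 S15-b->S15 S15-c->S17 S16-a->S17 S16-b->S16 S16-c->S9 S17-a->S17 S17-b->S17 S17-c->S12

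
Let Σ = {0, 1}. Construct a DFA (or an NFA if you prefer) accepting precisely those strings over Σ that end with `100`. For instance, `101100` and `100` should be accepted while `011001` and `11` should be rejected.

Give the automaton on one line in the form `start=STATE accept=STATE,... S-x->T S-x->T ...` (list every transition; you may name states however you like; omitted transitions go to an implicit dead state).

Remember how much of `100` the current input suffix matches. State S0 means no match yet; S1 means the last symbol is `1`; S2 means the last 2 symbols are `10`; S3 means the last 3 symbols are `100`. Only S3 accepts. On a mismatch, fall back to the longest proper suffix that is still a prefix of `100`.
4 states suffice.
        0   1  
>  S0   S0  S1 
   S1   S2  S1 
   S2   S3  S1 
 * S3   S0  S1 
(> = start, * = accepting)

start=S0 accept=S3 S0-0->S0 S0-1->S1 S1-0->S2 S1-1->S1 S2-0->S3 S2-1->S1 S3-0->S0 S3-1->S1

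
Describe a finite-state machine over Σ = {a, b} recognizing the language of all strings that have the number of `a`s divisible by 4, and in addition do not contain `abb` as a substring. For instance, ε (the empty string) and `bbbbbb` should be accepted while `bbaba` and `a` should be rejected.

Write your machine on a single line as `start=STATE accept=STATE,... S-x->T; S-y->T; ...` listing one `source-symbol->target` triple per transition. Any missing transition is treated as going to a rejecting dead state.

Handle the two conditions separately and then intersect. One (4 states) tracks the count of `a`s modulo 4; the other (4 states) tracks partial matches of the forbidden pattern `abb`. Each combined state is a pair, one component from each; accept when both components accept. After merging equivalent states the machine shrinks.
A 10-state machine:
        a   b  
>* q0   q1  q0 
   q1   q2  q3 
   q2   q4  q5 
   q3   q2  q6 
   q4   q7  q8 
   q5   q4  q6 
   q6   q6  q6 
 * q7   q1  q9 
   q8   q7  q6 
 * q9   q1  q6 
(> = start, * = accepting)

start=q0; accept=q0,q7,q9; q0-a->q1; q0-b->q0; q1-a->q2; q1-b->q3; q2-a->q4; q2-b->q5; q3-a->q2; q3-b->q6; q4-a->q7; q4-b->q8; q5-a->q4; q5-b->q6; q6-a->q6; q6-b->q6; q7-a->q1; q7-b->q9; q8-a->q7; q8-b->q6; q9-a->q1; q9-b->q6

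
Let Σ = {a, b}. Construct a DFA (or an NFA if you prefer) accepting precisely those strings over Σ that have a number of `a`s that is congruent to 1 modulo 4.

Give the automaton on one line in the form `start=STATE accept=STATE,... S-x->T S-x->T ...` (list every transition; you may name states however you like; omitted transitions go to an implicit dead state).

Keep the running count of `a`s modulo 4: each `a` advances along the cycle s0 → s1 → s2 → s3 → s0 while other symbols loop. Accept at s1.
        a   b  
>  s0   s1  s0 
 * s1   s2  s1 
   s2   s3  s2 
   s3   s0  s3 
(> = start, * = accepting)

start=s0 accept=s1 s0-a->s1 s0-b->s0 s1-a->s2 s1-b->s1 s2-a->s3 s2-b->s2 s3-a->s0 s3-b->s3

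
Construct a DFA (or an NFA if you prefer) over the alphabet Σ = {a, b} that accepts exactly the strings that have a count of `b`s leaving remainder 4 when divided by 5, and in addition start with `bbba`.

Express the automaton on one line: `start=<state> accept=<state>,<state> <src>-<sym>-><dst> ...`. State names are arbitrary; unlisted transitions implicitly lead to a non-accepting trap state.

Build one automaton per condition and run them in lockstep. One (5 states) tracks the count of `b`s modulo 5; the other (6 states) tracks whether the input so far still matches the prefix `bbba`. Each combined state is a pair, one component from each; accept when both components accept. Equivalent product states are then merged.
With 10 states:
        a   b  
>  q0   q1  q2 
   q1   q1  q1 
   q2   q1  q3 
   q3   q1  q4 
   q4   q5  q1 
   q5   q5  q6 
 * q6   q6  q7 
   q7   q7  q8 
   q8   q8  q9 
   q9   q9  q5 
(> = start, * = accepting)

start=q0 accept=q6 q0-a->q1 q0-b->q2 q1-a->q1 q1-b->q1 q2-a->q1 q2-b->q3 q3-a->q1 q3-b->q4 q4-a->q5 q4-b->q1 q5-a->q5 q5-b->q6 q6-a->q6 q6-b->q7 q7-a->q7 q7-b->q8 q8-a->q8 q8-b->q9 q9-a->q9 q9-b->q5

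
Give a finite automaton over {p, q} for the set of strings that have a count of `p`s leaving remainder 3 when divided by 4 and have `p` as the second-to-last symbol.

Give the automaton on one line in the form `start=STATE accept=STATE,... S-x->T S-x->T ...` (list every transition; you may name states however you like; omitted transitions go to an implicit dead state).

Handle the two conditions separately and then intersect. One (4 states) tracks the count of `p`s modulo 4; the other (7 states) tracks the last 2 symbols read. Each combined state is a pair, one component from each; accept when both components accept. After merging equivalent states the machine shrinks.
An 8-state machine:
        p   q  
>  s0   s1  s0 
   s1   s2  s1 
   s2   s3  s4 
 * s3   s0  s5 
   s4   s6  s4 
 * s5   s0  s7 
   s6   s0  s5 
   s7   s0  s7 
(> = start, * = accepting)

start=s0 accept=s3,s5 s0-p->s1 s0-q->s0 s1-p->s2 s1-q->s1 s2-p->s3 s2-q->s4 s3-p->s0 s3-q->s5 s4-p->s6 s4-q->s4 s5-p->s0 s5-q->s7 s6-p->s0 s6-q->s5 s7-p->s0 s7-q->s7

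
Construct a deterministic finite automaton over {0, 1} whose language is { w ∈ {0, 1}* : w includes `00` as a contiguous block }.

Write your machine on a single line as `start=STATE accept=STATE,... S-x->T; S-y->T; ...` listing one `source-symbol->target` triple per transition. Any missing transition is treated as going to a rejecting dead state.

States q0..q1 record the length of the longest prefix of `00` that matches the current input suffix. Reaching q2 means `00` has been seen, and we stay there forever. Accept from q2.
3 states suffice.
        0   1  
>  q0   q1  q0 
   q1   q2  q0 
 * q2   q2  q2 
(> = start, * = accepting)

start=q0; accept=q2; q0-0->q1; q0-1->q0; q1-0->q2; q1-1->q0; q2-0->q2; q2-1->q2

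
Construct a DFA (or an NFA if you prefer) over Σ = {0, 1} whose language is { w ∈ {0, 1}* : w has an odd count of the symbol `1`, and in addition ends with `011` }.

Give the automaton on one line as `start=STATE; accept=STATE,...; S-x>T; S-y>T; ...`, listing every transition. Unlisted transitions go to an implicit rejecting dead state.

Build one automaton per condition and run them in lockstep. One (2 states) tracks the count of `1`s modulo 2; the other (4 states) tracks how much of the suffix `011` has currently been matched. Each combined state is a pair, one component from each; accept when both components accept.
With 8 states:
        0   1  
>  q0   q1  q2 
   q1   q1  q3 
   q2   q4  q0 
   q3   q4  q5 
   q4   q4  q6 
   q5   q1  q2 
   q6   q1  q7 
 * q7   q4  q0 
(> = start, * = accepting)

start=q0; accept=q7; q0-0>q1; q0-1>q2; q1-0>q1; q1-1>q3; q2-0>q4; q2-1>q0; q3-0>q4; q3-1>q5; q4-0>q4; q4-1>q6; q5-0>q1; q5-1>q2; q6-0>q1; q6-1>q7; q7-0>q4; q7-1>q0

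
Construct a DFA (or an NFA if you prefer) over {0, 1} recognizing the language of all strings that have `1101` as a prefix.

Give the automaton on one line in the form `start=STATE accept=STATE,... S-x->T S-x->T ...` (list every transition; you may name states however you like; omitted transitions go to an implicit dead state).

Check the first 4 symbols one by one: q0 through q3 record how many have matched `1101` so far; any wrong symbol goes to the dead state q5. After all 4 match we enter the accepting sink q4.
With 6 states:
        0   1  
>  q0   q5  q1 
   q1   q5  q2 
   q2   q3  q5 
   q3   q5  q4 
 * q4   q4  q4 
   q5   q5  q5 
(> = start, * = accepting)

start=q0 accept=q4 q0-0->q5 q0-1->q1 q1-0->q5 q1-1->q2 q2-0->q3 q2-1->q5 q3-0->q5 q3-1->q4 q4-0->q4 q4-1->q4 q5-0->q5 q5-1->q5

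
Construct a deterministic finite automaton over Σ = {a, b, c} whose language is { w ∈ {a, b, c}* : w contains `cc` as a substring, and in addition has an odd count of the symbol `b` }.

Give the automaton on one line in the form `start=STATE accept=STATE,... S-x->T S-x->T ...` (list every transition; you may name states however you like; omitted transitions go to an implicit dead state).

Build one automaton per condition and run them in lockstep. One (3 states) tracks whether and how much of `cc` has been seen; the other (2 states) tracks the count of `b`s modulo 2. Each combined state is a pair, one component from each; accept when both components accept.
6 states suffice.
        a   b   c  
>  q0   q0  q1  q2 
   q1   q1  q0  q3 
   q2   q0  q1  q4 
   q3   q1  q0  q5 
   q4   q4  q5  q4 
 * q5   q5  q4  q5 
(> = start, * = accepting)

start=q0 accept=q5 q0-a->q0 q0-b->q1 q0-c->q2 q1-a->q1 q1-b->q0 q1-c->q3 q2-a->q0 q2-b->q1 q2-c->q4 q3-a->q1 q3-b->q0 q3-c->q5 q4-a->q4 q4-b->q5 q4-c->q4 q5-a->q5 q5-b->q4 q5-c->q5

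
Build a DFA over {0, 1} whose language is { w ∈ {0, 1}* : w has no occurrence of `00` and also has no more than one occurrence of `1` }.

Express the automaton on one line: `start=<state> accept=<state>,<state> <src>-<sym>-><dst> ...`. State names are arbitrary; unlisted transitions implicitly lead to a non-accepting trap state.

start=s0 accept=s0,s1,s2,s4 s0-0->s1 s0-1->s2 s1-0->s3 s1-1->s2 s2-0->s4 s2-1->s3 s3-0->s3 s3-1->s3 s4-0->s3 s4-1->s3

Build one automaton per condition and run them in lockstep. The first has 3 states tracking partial matches of the forbidden pattern `00`; the second has 3 states tracking the count of `1`s, saturating at 2. A product state is a pair (one from each), accepting exactly when both do. Minimizing collapses redundant product states.
        0   1  
>* s0   s1  s2 
 * s1   s3  s2 
 * s2   s4  s3 
   s3   s3  s3 
 * s4   s3  s3 
(> = start, * = accepting)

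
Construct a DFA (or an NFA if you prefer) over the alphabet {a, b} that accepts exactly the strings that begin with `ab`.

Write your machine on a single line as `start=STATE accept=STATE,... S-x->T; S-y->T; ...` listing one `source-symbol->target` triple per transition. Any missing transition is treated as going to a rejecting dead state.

Walk along `ab` while the input agrees: from s0 take `a` to s1, and so on. Any deviation drops to the rejecting sink s3. Once s2 is reached the prefix is confirmed and every continuation is accepted.
A 4-state machine:
        a   b  
>  s0   s1  s3 
   s1   s3  s2 
 * s2   s2  s2 
   s3   s3  s3 
(> = start, * = accepting)

start=s0; accept=s2; s0-a->s1; s0-b->s3; s1-a->s3; s1-b->s2; s2-a->s2; s2-b->s2; s3-a->s3; s3-b->s3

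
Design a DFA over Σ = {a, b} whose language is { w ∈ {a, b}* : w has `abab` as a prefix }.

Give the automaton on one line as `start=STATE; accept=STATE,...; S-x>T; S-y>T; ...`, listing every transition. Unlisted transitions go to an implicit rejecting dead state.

start=q0; accept=q4; q0-a>q1; q0-b>q5; q1-a>q5; q1-b>q2; q2-a>q3; q2-b>q5; q3-a>q5; q3-b>q4; q4-a>q4; q4-b>q4; q5-a>q5; q5-b>q5

Walk along `abab` while the input agrees: from q0 take `a` to q1, and so on. Any deviation drops to the rejecting sink q5. Once q4 is reached the prefix is confirmed and every continuation is accepted.
6 states suffice.
        a   b  
>  q0   q1  q5 
   q1   q5  q2 
   q2   q3  q5 
   q3   q5  q4 
 * q4   q4  q4 
   q5   q5  q5 
(> = start, * = accepting)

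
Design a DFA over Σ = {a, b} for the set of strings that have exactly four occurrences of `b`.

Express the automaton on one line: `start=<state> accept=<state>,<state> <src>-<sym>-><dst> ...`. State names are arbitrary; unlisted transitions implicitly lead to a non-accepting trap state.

start=q0 accept=q4 q0-a->q0 q0-b->q1 q1-a->q1 q1-b->q2 q2-a->q2 q2-b->q3 q3-a->q3 q3-b->q4 q4-a->q4 q4-b->q5 q5-a->q5 q5-b->q5

Only the number of `b`s matters, and only up to 5. Make a chain q0 → q1 → q2 → q3 → q4 → q5 advanced by each `b` (with q5 absorbing); every other symbol self-loops. The accepting set is {q4}.
With 6 states:
        a   b  
>  q0   q0  q1 
   q1   q1  q2 
   q2   q2  q3 
   q3   q3  q4 
 * q4   q4  q5 
   q5   q5  q5 
(> = start, * = accepting)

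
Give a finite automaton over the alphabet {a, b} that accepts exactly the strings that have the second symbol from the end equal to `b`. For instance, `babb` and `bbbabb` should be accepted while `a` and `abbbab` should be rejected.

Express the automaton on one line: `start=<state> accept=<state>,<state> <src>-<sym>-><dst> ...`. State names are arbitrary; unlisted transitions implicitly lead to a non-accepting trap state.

start=q0 accept=q5,q6 q0-a->q1 q0-b->q2 q1-a->q3 q1-b->q4 q2-a->q5 q2-b->q6 q3-a->q3 q3-b->q4 q4-a->q5 q4-b->q6 q5-a->q3 q5-b->q4 q6-a->q5 q6-b->q6

Because acceptance depends on a position counted from the end, the machine has to buffer the most recent 2 symbols. Make each state the string of the last up-to-2 symbols read; on input `x` shift the window left and append `x`. Accept when the buffered window has length 2 and begins with `b`.
        a   b  
>  q0   q1  q2 
   q1   q3  q4 
   q2   q5  q6 
   q3   q3  q4 
   q4   q5  q6 
 * q5   q3  q4 
 * q6   q5  q6 
(> = start, * = accepting)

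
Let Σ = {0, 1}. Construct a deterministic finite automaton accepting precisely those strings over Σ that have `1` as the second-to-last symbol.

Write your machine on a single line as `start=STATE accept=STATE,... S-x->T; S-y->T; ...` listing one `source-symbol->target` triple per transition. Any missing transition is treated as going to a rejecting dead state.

start=q0; accept=q5,q6; q0-0->q1; q0-1->q2; q1-0->q3; q1-1->q4; q2-0->q5; q2-1->q6; q3-0->q3; q3-1->q4; q4-0->q5; q4-1->q6; q5-0->q3; q5-1->q4; q6-0->q5; q6-1->q6

A DFA must remember the last 2 symbols (since which symbol is second-to-last isn't known until the input ends). Use one state per possible window of the last ≤2 symbols; accept from those whose window starts with `1`.
A 7-state machine:
        0   1  
>  q0   q1  q2 
   q1   q3  q4 
   q2   q5  q6 
   q3   q3  q4 
   q4   q5  q6 
 * q5   q3  q4 
 * q6   q5  q6 
(> = start, * = accepting)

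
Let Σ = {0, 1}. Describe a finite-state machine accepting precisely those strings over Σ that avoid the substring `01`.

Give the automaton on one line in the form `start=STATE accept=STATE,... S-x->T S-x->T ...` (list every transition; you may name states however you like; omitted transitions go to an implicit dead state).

start=S0 accept=S0,S1 S0-0->S1 S0-1->S0 S1-0->S1 S1-1->S2 S2-0->S2 S2-1->S2

This is the complement of 'contains `01`'. Use the same substring-matching states — S0 through S2 holding how much of `01` has just been matched — but flip the accepting set: everything except the trap S2 accepts.
A 3-state machine:
        0   1  
>* S0   S1  S0 
 * S1   S1  S2 
   S2   S2  S2 
(> = start, * = accepting)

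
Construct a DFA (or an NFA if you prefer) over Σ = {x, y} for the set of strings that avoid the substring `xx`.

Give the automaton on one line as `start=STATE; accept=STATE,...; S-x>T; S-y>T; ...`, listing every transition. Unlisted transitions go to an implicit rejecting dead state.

start=q0; accept=q0,q1; q0-x>q1; q0-y>q0; q1-x>q2; q1-y>q0; q2-x>q2; q2-y>q2

Track partial matches of the forbidden pattern `xx`. State q2 is a dead state reached once `xx` has occurred; every other state accepts. q0 means no part of `xx` is currently matched.
With 3 states:
        x   y  
>* q0   q1  q0 
 * q1   q2  q0 
   q2   q2  q2 
(> = start, * = accepting)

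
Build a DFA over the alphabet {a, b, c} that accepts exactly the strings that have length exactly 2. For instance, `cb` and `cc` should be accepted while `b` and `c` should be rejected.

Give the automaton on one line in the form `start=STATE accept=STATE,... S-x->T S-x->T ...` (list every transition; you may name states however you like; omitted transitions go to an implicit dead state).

start=q0 accept=q2 q0-a->q1 q0-b->q1 q0-c->q1 q1-a->q2 q1-b->q2 q1-c->q2 q2-a->q3 q2-b->q3 q2-c->q3 q3-a->q3 q3-b->q3 q3-c->q3

Count input length up to 3: every symbol moves from q0 toward q3, which means 'more than 2' and absorbs. Accept from {q2}.
4 states suffice.
        a   b   c  
>  q0   q1  q1  q1 
   q1   q2  q2  q2 
 * q2   q3  q3  q3 
   q3   q3  q3  q3 
(> = start, * = accepting)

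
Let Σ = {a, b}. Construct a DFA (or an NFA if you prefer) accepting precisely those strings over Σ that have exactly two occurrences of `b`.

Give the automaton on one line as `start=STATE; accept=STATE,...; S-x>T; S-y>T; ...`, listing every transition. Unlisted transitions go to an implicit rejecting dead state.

Only the number of `b`s matters, and only up to 3. Make a chain q0 → q1 → q2 → q3 advanced by each `b` (with q3 absorbing); every other symbol self-loops. The accepting set is {q2}.
        a   b  
>  q0   q0  q1 
   q1   q1  q2 
 * q2   q2  q3 
   q3   q3  q3 
(> = start, * = accepting)

start=q0; accept=q2; q0-a>q0; q0-b>q1; q1-a>q1; q1-b>q2; q2-a>q2; q2-b>q3; q3-a>q3; q3-b>q3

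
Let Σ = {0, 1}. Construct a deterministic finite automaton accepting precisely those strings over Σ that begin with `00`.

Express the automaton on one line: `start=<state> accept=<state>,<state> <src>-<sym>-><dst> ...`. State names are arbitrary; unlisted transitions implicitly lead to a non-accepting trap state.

start=A accept=C A-0->B A-1->D B-0->C B-1->D C-0->C C-1->C D-0->D D-1->D

Walk along `00` while the input agrees: from A take `0` to B, and so on. Any deviation drops to the rejecting sink D. Once C is reached the prefix is confirmed and every continuation is accepted.
With 4 states:
       0  1 
>  A   B  D 
   B   C  D 
 * C   C  C 
   D   D  D 
(> = start, * = accepting)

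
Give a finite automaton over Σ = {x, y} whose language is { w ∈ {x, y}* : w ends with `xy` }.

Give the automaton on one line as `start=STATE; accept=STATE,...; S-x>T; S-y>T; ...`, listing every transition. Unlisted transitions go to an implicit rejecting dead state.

Let each state record the length of the longest suffix of the input read so far that is also a prefix of `xy`. q1 means the last symbol is `x`; q2 means the last 2 symbols are `xy`. Accept only at q2, where the string currently ends in `xy`.
3 states suffice.
        x   y  
>  q0   q1  q0 
   q1   q1  q2 
 * q2   q1  q0 
(> = start, * = accepting)

start=q0; accept=q2; q0-x>q1; q0-y>q0; q1-x>q1; q1-y>q2; q2-x>q1; q2-y>q0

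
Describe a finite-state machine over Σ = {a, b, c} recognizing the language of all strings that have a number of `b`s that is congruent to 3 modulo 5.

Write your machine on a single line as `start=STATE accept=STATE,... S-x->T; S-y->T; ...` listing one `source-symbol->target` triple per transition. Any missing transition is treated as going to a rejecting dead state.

Keep the running count of `b`s modulo 5: each `b` advances along the cycle S0 → S1 → S2 → S3 → S4 → S0 while other symbols loop. Accept at S3.
With 5 states:
        a   b   c  
>  S0   S0  S1  S0 
   S1   S1  S2  S1 
   S2   S2  S3  S2 
 * S3   S3  S4  S3 
   S4   S4  S0  S4 
(> = start, * = accepting)

start=S0; accept=S3; S0-a->S0; S0-b->S1; S0-c->S0; S1-a->S1; S1-b->S2; S1-c->S1; S2-a->S2; S2-b->S3; S2-c->S2; S3-a->S3; S3-b->S4; S3-c->S3; S4-a->S4; S4-b->S0; S4-c->S4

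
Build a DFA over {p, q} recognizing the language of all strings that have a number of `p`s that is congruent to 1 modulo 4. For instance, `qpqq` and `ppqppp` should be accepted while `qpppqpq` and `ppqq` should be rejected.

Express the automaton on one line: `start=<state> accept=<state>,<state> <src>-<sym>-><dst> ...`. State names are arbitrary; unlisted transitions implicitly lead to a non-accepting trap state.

start=S0 accept=S1 S0-p->S1 S0-q->S0 S1-p->S2 S1-q->S1 S2-p->S3 S2-q->S2 S3-p->S0 S3-q->S3

The only thing that matters is how many `p`s have appeared, reduced mod 4. Use one state per residue: S0 for 0, …, S3 for 3. Reading `p` moves to the next residue; anything else stays put. S1 is accepting.
4 states suffice.
        p   q  
>  S0   S1  S0 
 * S1   S2  S1 
   S2   S3  S2 
   S3   S0  S3 
(> = start, * = accepting)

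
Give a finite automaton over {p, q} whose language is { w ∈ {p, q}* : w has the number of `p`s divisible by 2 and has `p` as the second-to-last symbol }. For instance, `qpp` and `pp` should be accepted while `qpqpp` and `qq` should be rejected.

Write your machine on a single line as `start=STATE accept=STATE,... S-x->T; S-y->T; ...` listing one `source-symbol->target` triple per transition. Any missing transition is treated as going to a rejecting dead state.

start=s0; accept=s3,s8; s0-p->s1; s0-q->s2; s1-p->s3; s1-q->s4; s2-p->s5; s2-q->s6; s3-p->s7; s3-q->s8; s4-p->s9; s4-q->s10; s5-p->s3; s5-q->s4; s6-p->s5; s6-q->s6; s7-p->s3; s7-q->s4; s8-p->s5; s8-q->s6; s9-p->s7; s9-q->s8; s10-p->s9; s10-q->s10

Build one automaton per condition and run them in lockstep. One (2 states) tracks the count of `p`s modulo 2; the other (7 states) tracks the last 2 symbols read. Each combined state is a pair, one component from each; accept when both components accept.
11 states suffice.
          p    q  
>  s0     s1   s2 
   s1     s3   s4 
   s2     s5   s6 
 * s3     s7   s8 
   s4     s9  s10 
   s5     s3   s4 
   s6     s5   s6 
   s7     s3   s4 
 * s8     s5   s6 
   s9     s7   s8 
   s10    s9  s10 
(> = start, * = accepting)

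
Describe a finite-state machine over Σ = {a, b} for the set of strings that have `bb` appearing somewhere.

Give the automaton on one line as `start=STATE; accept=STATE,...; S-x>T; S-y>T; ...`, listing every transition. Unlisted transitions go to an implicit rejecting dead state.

Track how much of `bb` has been matched so far: state q0 is no progress, q2 is the absorbing accept state reached once `bb` has occurred. Intermediate states record partial matches; on a mismatch, fall back to the longest reusable overlap.
A 3-state machine:
        a   b  
>  q0   q0  q1 
   q1   q0  q2 
 * q2   q2  q2 
(> = start, * = accepting)

start=q0; accept=q2; q0-a>q0; q0-b>q1; q1-a>q0; q1-b>q2; q2-a>q2; q2-b>q2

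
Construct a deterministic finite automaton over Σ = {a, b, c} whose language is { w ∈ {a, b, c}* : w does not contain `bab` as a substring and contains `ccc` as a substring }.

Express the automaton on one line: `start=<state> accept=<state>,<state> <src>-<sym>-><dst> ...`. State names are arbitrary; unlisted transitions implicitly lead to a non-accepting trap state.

start=s0 accept=s6,s7,s8 s0-a->s0 s0-b->s1 s0-c->s2 s1-a->s3 s1-b->s1 s1-c->s2 s2-a->s0 s2-b->s1 s2-c->s4 s3-a->s0 s3-b->s5 s3-c->s2 s4-a->s0 s4-b->s1 s4-c->s6 s5-a->s5 s5-b->s5 s5-c->s5 s6-a->s6 s6-b->s7 s6-c->s6 s7-a->s8 s7-b->s7 s7-c->s6 s8-a->s6 s8-b->s5 s8-c->s6

Build one automaton per condition and run them in lockstep. The first has 4 states tracking partial matches of the forbidden pattern `bab`; the second has 4 states tracking whether and how much of `ccc` has been seen. A product state is a pair (one from each), accepting exactly when both do. Minimizing collapses redundant product states.
A 9-state machine:
        a   b   c  
>  s0   s0  s1  s2 
   s1   s3  s1  s2 
   s2   s0  s1  s4 
   s3   s0  s5  s2 
   s4   s0  s1  s6 
   s5   s5  s5  s5 
 * s6   s6  s7  s6 
 * s7   s8  s7  s6 
 * s8   s6  s5  s6 
(> = start, * = accepting)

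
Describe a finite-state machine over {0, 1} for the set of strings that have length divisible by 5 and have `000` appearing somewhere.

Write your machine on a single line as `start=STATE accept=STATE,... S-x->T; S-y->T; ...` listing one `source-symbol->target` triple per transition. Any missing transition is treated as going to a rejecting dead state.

start=s0; accept=s14; s0-0->s1; s0-1->s2; s1-0->s3; s1-1->s4; s2-0->s5; s2-1->s4; s3-0->s6; s3-1->s7; s4-0->s8; s4-1->s7; s5-0->s9; s5-1->s7; s6-0->s10; s6-1->s10; s7-0->s11; s7-1->s12; s8-0->s13; s8-1->s12; s9-0->s10; s9-1->s12; s10-0->s14; s10-1->s14; s11-0->s15; s11-1->s0; s12-0->s16; s12-1->s0; s13-0->s14; s13-1->s0; s14-0->s17; s14-1->s17; s15-0->s17; s15-1->s2; s16-0->s18; s16-1->s2; s17-0->s19; s17-1->s19; s18-0->s19; s18-1->s4; s19-0->s6; s19-1->s6

Run two small machines in parallel and take their product. One (5 states) tracks the input length modulo 5; the other (4 states) tracks whether and how much of `000` has been seen. Each combined state is a pair, one component from each; accept when both components accept.
          0    1  
>  s0     s1   s2 
   s1     s3   s4 
   s2     s5   s4 
   s3     s6   s7 
   s4     s8   s7 
   s5     s9   s7 
   s6    s10  s10 
   s7    s11  s12 
   s8    s13  s12 
   s9    s10  s12 
   s10   s14  s14 
   s11   s15   s0 
   s12   s16   s0 
   s13   s14   s0 
 * s14   s17  s17 
   s15   s17   s2 
   s16   s18   s2 
   s17   s19  s19 
   s18   s19   s4 
   s19    s6   s6 
(> = start, * = accepting)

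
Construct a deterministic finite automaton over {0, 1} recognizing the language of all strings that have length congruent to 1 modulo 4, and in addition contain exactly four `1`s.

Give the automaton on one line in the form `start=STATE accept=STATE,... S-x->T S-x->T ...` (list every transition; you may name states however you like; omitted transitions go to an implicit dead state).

Build one automaton per condition and run them in lockstep. One (4 states) tracks the input length modulo 4; the other (6 states) tracks the count of `1`s, saturating at 5. Each combined state is a pair, one component from each; accept when both components accept. After merging equivalent states the machine shrinks.
A 21-state machine:
          0    1  
>  q0     q1   q2 
   q1     q3   q4 
   q2     q4   q5 
   q3     q6   q7 
   q4     q7   q8 
   q5     q8   q9 
   q6     q0  q10 
   q7    q10  q11 
   q8    q11  q12 
   q9    q12  q13 
   q10    q2  q14 
   q11   q14  q15 
   q12   q15  q16 
   q13   q16  q17 
   q14    q5  q18 
   q15   q18  q19 
 * q16   q19  q17 
   q17   q17  q17 
   q18    q9  q20 
   q19   q20  q17 
   q20   q13  q17 
(> = start, * = accepting)

start=q0 accept=q16 q0-0->q1 q0-1->q2 q1-0->q3 q1-1->q4 q2-0->q4 q2-1->q5 q3-0->q6 q3-1->q7 q4-0->q7 q4-1->q8 q5-0->q8 q5-1->q9 q6-0->q0 q6-1->q10 q7-0->q10 q7-1->q11 q8-0->q11 q8-1->q12 q9-0->q12 q9-1->q13 q10-0->q2 q10-1->q14 q11-0->q14 q11-1->q15 q12-0->q15 q12-1->q16 q13-0->q16 q13-1->q17 q14-0->q5 q14-1->q18 q15-0->q18 q15-1->q19 q16-0->q19 q16-1->q17 q17-0->q17 q17-1->q17 q18-0->q9 q18-1->q20 q19-0->q20 q19-1->q17 q20-0->q13 q20-1->q17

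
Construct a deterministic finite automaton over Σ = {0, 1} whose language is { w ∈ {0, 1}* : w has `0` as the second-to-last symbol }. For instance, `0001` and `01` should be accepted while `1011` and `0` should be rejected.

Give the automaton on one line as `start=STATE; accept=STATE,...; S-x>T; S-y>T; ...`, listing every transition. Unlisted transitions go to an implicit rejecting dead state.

Because acceptance depends on a position counted from the end, the machine has to buffer the most recent 2 symbols. Make each state the string of the last up-to-2 symbols read; on input `x` shift the window left and append `x`. Accept when the buffered window has length 2 and begins with `0`.
7 states suffice.
        0   1  
>  S0   S1  S2 
   S1   S3  S4 
   S2   S5  S6 
 * S3   S3  S4 
 * S4   S5  S6 
   S5   S3  S4 
   S6   S5  S6 
(> = start, * = accepting)

start=S0; accept=S3,S4; S0-0>S1; S0-1>S2; S1-0>S3; S1-1>S4; S2-0>S5; S2-1>S6; S3-0>S3; S3-1>S4; S4-0>S5; S4-1>S6; S5-0>S3; S5-1>S4; S6-0>S5; S6-1>S6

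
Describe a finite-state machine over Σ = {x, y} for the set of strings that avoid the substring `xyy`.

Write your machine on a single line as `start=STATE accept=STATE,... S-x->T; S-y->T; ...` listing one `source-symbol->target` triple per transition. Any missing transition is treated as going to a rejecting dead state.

Track partial matches of the forbidden pattern `xyy`. State s3 is a dead state reached once `xyy` has occurred; every other state accepts. s0 means no part of `xyy` is currently matched.
A 4-state machine:
        x   y  
>* s0   s1  s0 
 * s1   s1  s2 
 * s2   s1  s3 
   s3   s3  s3 
(> = start, * = accepting)

start=s0; accept=s0,s1,s2; s0-x->s1; s0-y->s0; s1-x->s1; s1-y->s2; s2-x->s1; s2-y->s3; s3-x->s3; s3-y->s3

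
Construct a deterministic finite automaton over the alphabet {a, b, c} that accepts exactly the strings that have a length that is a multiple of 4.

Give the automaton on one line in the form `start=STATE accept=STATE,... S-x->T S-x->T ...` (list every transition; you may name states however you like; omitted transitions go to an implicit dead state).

start=q0 accept=q0 q0-a->q1 q0-b->q1 q0-c->q1 q1-a->q2 q1-b->q2 q1-c->q2 q2-a->q3 q2-b->q3 q2-c->q3 q3-a->q0 q3-b->q0 q3-c->q0

Count input length modulo 4: every symbol advances one step around the cycle q0 → q1 → q2 → q3 → q0. Accept at q0.
With 4 states:
        a   b   c  
>* q0   q1  q1  q1 
   q1   q2  q2  q2 
   q2   q3  q3  q3 
   q3   q0  q0  q0 
(> = start, * = accepting)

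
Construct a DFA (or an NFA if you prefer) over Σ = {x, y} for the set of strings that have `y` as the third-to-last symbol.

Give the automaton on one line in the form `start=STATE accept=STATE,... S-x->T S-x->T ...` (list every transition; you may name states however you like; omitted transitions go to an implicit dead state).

A DFA must remember the last 3 symbols (since which symbol is third-to-last isn't known until the input ends). Use one state per possible window of the last ≤3 symbols; accept from those whose window starts with `y`.
15 states suffice.
       x  y 
>  A   B  C 
   B   D  E 
   C   F  G 
   D   H  I 
   E   J  K 
   F   L  M 
   G   N  O 
   H   H  I 
   I   J  K 
   J   L  M 
   K   N  O 
 * L   H  I 
 * M   J  K 
 * N   L  M 
 * O   N  O 
(> = start, * = accepting)

start=A accept=L,M,N,O A-x->B A-y->C B-x->D B-y->E C-x->F C-y->G D-x->H D-y->I E-x->J E-y->K F-x->L F-y->M G-x->N G-y->O H-x->H H-y->I I-x->J I-y->K J-x->L J-y->M K-x->N K-y->O L-x->H L-y->I M-x->J M-y->K N-x->L N-y->M O-x->N O-y->O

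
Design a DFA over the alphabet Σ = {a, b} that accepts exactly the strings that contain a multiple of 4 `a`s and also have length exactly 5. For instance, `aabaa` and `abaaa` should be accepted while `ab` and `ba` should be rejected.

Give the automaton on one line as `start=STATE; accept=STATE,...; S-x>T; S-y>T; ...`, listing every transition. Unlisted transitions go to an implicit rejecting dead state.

start=q0; accept=q12; q0-a>q1; q0-b>q2; q1-a>q3; q1-b>q4; q2-a>q4; q2-b>q5; q3-a>q6; q3-b>q7; q4-a>q7; q4-b>q8; q5-a>q8; q5-b>q9; q6-a>q10; q6-b>q11; q7-a>q11; q7-b>q8; q8-a>q8; q8-b>q8; q9-a>q8; q9-b>q10; q10-a>q8; q10-b>q12; q11-a>q12; q11-b>q8; q12-a>q8; q12-b>q8

Handle the two conditions separately and then intersect. One (4 states) tracks the count of `a`s modulo 4; the other (7 states) tracks the input length, saturating at 6. Each combined state is a pair, one component from each; accept when both components accept. Minimizing collapses redundant product states.
With 13 states:
          a    b  
>  q0     q1   q2 
   q1     q3   q4 
   q2     q4   q5 
   q3     q6   q7 
   q4     q7   q8 
   q5     q8   q9 
   q6    q10  q11 
   q7    q11   q8 
   q8     q8   q8 
   q9     q8  q10 
   q10    q8  q12 
   q11   q12   q8 
 * q12    q8   q8 
(> = start, * = accepting)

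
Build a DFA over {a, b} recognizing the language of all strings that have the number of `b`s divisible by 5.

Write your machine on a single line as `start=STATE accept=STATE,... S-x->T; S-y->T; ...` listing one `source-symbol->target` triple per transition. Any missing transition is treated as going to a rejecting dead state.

The only thing that matters is how many `b`s have appeared, reduced mod 5. Use one state per residue: q0 for 0, …, q4 for 4. Reading `b` moves to the next residue; anything else stays put. q0 is accepting.
A 5-state machine:
        a   b  
>* q0   q0  q1 
   q1   q1  q2 
   q2   q2  q3 
   q3   q3  q4 
   q4   q4  q0 
(> = start, * = accepting)

start=q0; accept=q0; q0-a->q0; q0-b->q1; q1-a->q1; q1-b->q2; q2-a->q2; q2-b->q3; q3-a->q3; q3-b->q4; q4-a->q4; q4-b->q0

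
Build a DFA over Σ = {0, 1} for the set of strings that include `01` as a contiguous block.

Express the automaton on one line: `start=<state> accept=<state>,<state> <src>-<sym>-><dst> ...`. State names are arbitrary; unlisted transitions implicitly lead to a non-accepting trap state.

States q0..q1 record the length of the longest prefix of `01` that matches the current input suffix. Reaching q2 means `01` has been seen, and we stay there forever. Accept from q2.
        0   1  
>  q0   q1  q0 
   q1   q1  q2 
 * q2   q2  q2 
(> = start, * = accepting)

start=q0 accept=q2 q0-0->q1 q0-1->q0 q1-0->q1 q1-1->q2 q2-0->q2 q2-1->q2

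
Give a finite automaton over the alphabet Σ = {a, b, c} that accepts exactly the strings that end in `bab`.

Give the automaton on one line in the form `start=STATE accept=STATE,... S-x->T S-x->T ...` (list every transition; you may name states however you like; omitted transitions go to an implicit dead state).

start=q0 accept=q3 q0-a->q0 q0-b->q1 q0-c->q0 q1-a->q2 q1-b->q1 q1-c->q0 q2-a->q0 q2-b->q3 q2-c->q0 q3-a->q2 q3-b->q1 q3-c->q0

Remember how much of `bab` the current input suffix matches. State q0 means no match yet; q1 means the last symbol is `b`; q2 means the last 2 symbols are `ba`; q3 means the last 3 symbols are `bab`. Only q3 accepts. On a mismatch, fall back to the longest proper suffix that is still a prefix of `bab`.
        a   b   c  
>  q0   q0  q1  q0 
   q1   q2  q1  q0 
   q2   q0  q3  q0 
 * q3   q2  q1  q0 
(> = start, * = accepting)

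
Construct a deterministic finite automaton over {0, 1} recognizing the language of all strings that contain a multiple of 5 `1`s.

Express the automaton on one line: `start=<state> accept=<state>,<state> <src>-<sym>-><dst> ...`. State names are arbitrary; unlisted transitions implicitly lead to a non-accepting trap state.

Keep the running count of `1`s modulo 5: each `1` advances along the cycle S0 → S1 → S2 → S3 → S4 → S0 while other symbols loop. Accept at S0.
        0   1  
>* S0   S0  S1 
   S1   S1  S2 
   S2   S2  S3 
   S3   S3  S4 
   S4   S4  S0 
(> = start, * = accepting)

start=S0 accept=S0 S0-0->S0 S0-1->S1 S1-0->S1 S1-1->S2 S2-0->S2 S2-1->S3 S3-0->S3 S3-1->S4 S4-0->S4 S4-1->S0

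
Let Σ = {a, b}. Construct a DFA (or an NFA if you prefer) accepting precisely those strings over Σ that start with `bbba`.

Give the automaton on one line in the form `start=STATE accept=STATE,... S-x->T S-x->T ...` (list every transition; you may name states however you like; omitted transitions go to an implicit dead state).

start=q0 accept=q4 q0-a->q5 q0-b->q1 q1-a->q5 q1-b->q2 q2-a->q5 q2-b->q3 q3-a->q4 q3-b->q5 q4-a->q4 q4-b->q4 q5-a->q5 q5-b->q5

Walk along `bbba` while the input agrees: from q0 take `b` to q1, and so on. Any deviation drops to the rejecting sink q5. Once q4 is reached the prefix is confirmed and every continuation is accepted.
A 6-state machine:
        a   b  
>  q0   q5  q1 
   q1   q5  q2 
   q2   q5  q3 
   q3   q4  q5 
 * q4   q4  q4 
   q5   q5  q5 
(> = start, * = accepting)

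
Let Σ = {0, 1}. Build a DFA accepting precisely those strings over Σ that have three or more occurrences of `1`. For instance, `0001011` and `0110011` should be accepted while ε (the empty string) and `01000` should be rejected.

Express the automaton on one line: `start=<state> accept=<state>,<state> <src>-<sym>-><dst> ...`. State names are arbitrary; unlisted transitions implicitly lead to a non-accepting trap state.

start=q0 accept=q3,q4 q0-0->q0 q0-1->q1 q1-0->q1 q1-1->q2 q2-0->q2 q2-1->q3 q3-0->q3 q3-1->q4 q4-0->q4 q4-1->q4

Only the number of `1`s matters, and only up to 4. Make a chain q0 → q1 → q2 → q3 → q4 advanced by each `1` (with q4 absorbing); every other symbol self-loops. The accepting set is {q3, q4}.
A 5-state machine:
        0   1  
>  q0   q0  q1 
   q1   q1  q2 
   q2   q2  q3 
 * q3   q3  q4 
 * q4   q4  q4 
(> = start, * = accepting)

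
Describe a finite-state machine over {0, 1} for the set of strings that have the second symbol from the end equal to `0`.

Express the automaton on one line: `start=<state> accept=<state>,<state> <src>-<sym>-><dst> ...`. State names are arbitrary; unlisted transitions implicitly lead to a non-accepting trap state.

A DFA must remember the last 2 symbols (since which symbol is second-to-last isn't known until the input ends). Use one state per possible window of the last ≤2 symbols; accept from those whose window starts with `0`.
7 states suffice.
        0   1  
>  q0   q1  q2 
   q1   q3  q4 
   q2   q5  q6 
 * q3   q3  q4 
 * q4   q5  q6 
   q5   q3  q4 
   q6   q5  q6 
(> = start, * = accepting)

start=q0 accept=q3,q4 q0-0->q1 q0-1->q2 q1-0->q3 q1-1->q4 q2-0->q5 q2-1->q6 q3-0->q3 q3-1->q4 q4-0->q5 q4-1->q6 q5-0->q3 q5-1->q4 q6-0->q5 q6-1->q6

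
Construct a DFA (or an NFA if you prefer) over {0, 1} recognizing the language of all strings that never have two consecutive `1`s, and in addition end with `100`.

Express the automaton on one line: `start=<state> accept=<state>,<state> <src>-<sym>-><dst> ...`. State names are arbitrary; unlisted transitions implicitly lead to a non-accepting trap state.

start=S0 accept=S4 S0-0->S0 S0-1->S1 S1-0->S2 S1-1->S3 S2-0->S4 S2-1->S1 S3-0->S3 S3-1->S3 S4-0->S0 S4-1->S1

Build one automaton per condition and run them in lockstep. One (3 states) tracks partial matches of the forbidden pattern `11`; the other (4 states) tracks how much of the suffix `100` has currently been matched. Each combined state is a pair, one component from each; accept when both components accept. After merging equivalent states the machine shrinks.
A 5-state machine:
        0   1  
>  S0   S0  S1 
   S1   S2  S3 
   S2   S4  S1 
   S3   S3  S3 
 * S4   S0  S1 
(> = start, * = accepting)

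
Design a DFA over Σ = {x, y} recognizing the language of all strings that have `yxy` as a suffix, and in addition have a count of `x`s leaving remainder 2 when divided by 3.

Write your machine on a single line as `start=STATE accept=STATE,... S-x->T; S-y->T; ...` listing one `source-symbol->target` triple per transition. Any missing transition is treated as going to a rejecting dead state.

start=s0; accept=s10; s0-x->s1; s0-y->s2; s1-x->s3; s1-y->s4; s2-x->s5; s2-y->s2; s3-x->s0; s3-y->s6; s4-x->s7; s4-y->s4; s5-x->s3; s5-y->s8; s6-x->s9; s6-y->s6; s7-x->s0; s7-y->s10; s8-x->s7; s8-y->s4; s9-x->s1; s9-y->s11; s10-x->s9; s10-y->s6; s11-x->s5; s11-y->s2

Run two small machines in parallel and take their product. One (4 states) tracks how much of the suffix `yxy` has currently been matched; the other (3 states) tracks the count of `x`s modulo 3. Each combined state is a pair, one component from each; accept when both components accept.
12 states suffice.
          x    y  
>  s0     s1   s2 
   s1     s3   s4 
   s2     s5   s2 
   s3     s0   s6 
   s4     s7   s4 
   s5     s3   s8 
   s6     s9   s6 
   s7     s0  s10 
   s8     s7   s4 
   s9     s1  s11 
 * s10    s9   s6 
   s11    s5   s2 
(> = start, * = accepting)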